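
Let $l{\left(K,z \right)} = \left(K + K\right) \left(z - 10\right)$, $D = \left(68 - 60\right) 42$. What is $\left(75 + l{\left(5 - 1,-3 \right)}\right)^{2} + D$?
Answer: $1177$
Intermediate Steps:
$D = 336$ ($D = 8 \cdot 42 = 336$)
$l{\left(K,z \right)} = 2 K \left(-10 + z\right)$
$\left(75 + l{\left(5 - 1,-3 \right)}\right)^{2} + D = \left(75 + 2 \left(5 - 1\right) \left(-10 - 3\right)\right)^{2} + 336 = \left(75 + 2 \cdot 4 \left(-13\right)\right)^{2} + 336 = \left(75 - 104\right)^{2} + 336 = \left(-29\right)^{2} + 336 = 841 + 336 = 1177$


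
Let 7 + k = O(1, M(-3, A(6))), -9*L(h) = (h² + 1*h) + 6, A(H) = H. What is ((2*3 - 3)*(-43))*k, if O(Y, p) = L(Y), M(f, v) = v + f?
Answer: 3053/3 ≈ 1017.7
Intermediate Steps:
L(h) = -⅔ - h/9 - h²/9 (L(h) = -((h² + 1*h) + 6)/9 = -((h² + h) + 6)/9 = -((h + h²) + 6)/9 = -(6 + h + h²)/9 = -⅔ - h/9 - h²/9)
M(f, v) = f + v
O(Y, p) = -⅔ - Y/9 - Y²/9
k = -71/9 (k = -7 + (-⅔ - ⅑*1 - ⅑*1²) = -7 + (-⅔ - ⅑ - ⅑*1) = -7 + (-⅔ - ⅑ - ⅑) = -7 - 8/9 = -71/9 ≈ -7.8889)
((2*3 - 3)*(-43))*k = ((2*3 - 3)*(-43))*(-71/9) = ((6 - 3)*(-43))*(-71/9) = (3*(-43))*(-71/9) = -129*(-71/9) = 3053/3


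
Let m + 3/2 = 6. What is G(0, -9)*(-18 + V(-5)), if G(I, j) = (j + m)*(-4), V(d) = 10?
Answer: -144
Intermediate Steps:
m = 9/2 (m = -3/2 + 6 = 9/2 ≈ 4.5000)
G(I, j) = -18 - 4*j (G(I, j) = (j + 9/2)*(-4) = (9/2 + j)*(-4) = -18 - 4*j)
G(0, -9)*(-18 + V(-5)) = (-18 - 4*(-9))*(-18 + 10) = (-18 + 36)*(-8) = 18*(-8) = -144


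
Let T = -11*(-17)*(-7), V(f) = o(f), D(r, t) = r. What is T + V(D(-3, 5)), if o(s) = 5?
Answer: -1304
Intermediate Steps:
V(f) = 5
T = -1309 (T = 187*(-7) = -1309)
T + V(D(-3, 5)) = -1309 + 5 = -1304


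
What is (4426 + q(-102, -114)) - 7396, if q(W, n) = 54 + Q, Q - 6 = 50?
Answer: -2860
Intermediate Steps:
Q = 56 (Q = 6 + 50 = 56)
q(W, n) = 110 (q(W, n) = 54 + 56 = 110)
(4426 + q(-102, -114)) - 7396 = (4426 + 110) - 7396 = 4536 - 7396 = -2860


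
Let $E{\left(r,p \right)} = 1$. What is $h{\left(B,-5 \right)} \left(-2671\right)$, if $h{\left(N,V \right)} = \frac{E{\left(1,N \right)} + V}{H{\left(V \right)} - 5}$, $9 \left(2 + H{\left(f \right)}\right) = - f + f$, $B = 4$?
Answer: $- \frac{10684}{7} \approx -1526.3$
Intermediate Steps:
$H{\left(f \right)} = -2$ ($H{\left(f \right)} = -2 + \frac{- f + f}{9} = -2 + \frac{1}{9} \cdot 0 = -2 + 0 = -2$)
$h{\left(N,V \right)} = - \frac{1}{7} - \frac{V}{7}$ ($h{\left(N,V \right)} = \frac{1 + V}{-2 - 5} = \frac{1 + V}{-7} = \left(1 + V\right) \left(- \frac{1}{7}\right) = - \frac{1}{7} - \frac{V}{7}$)
$h{\left(B,-5 \right)} \left(-2671\right) = \left(- \frac{1}{7} - - \frac{5}{7}\right) \left(-2671\right) = \left(- \frac{1}{7} + \frac{5}{7}\right) \left(-2671\right) = \frac{4}{7} \left(-2671\right) = - \frac{10684}{7}$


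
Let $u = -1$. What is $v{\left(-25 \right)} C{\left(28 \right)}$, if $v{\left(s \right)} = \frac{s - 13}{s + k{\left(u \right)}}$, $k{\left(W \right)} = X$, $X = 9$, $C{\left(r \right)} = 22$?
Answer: $\frac{209}{4} \approx 52.25$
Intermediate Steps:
$k{\left(W \right)} = 9$
$v{\left(s \right)} = \frac{-13 + s}{9 + s}$ ($v{\left(s \right)} = \frac{s - 13}{s + 9} = \frac{-13 + s}{9 + s}$)
$v{\left(-25 \right)} C{\left(28 \right)} = \frac{-13 - 25}{9 - 25} \cdot 22 = \frac{1}{-16} \left(-38\right) 22 = \left(- \frac{1}{16}\right) \left(-38\right) 22 = \frac{19}{8} \cdot 22 = \frac{209}{4}$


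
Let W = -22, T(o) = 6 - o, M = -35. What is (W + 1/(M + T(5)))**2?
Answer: 561001/1156 ≈ 485.29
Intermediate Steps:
(W + 1/(M + T(5)))**2 = (-22 + 1/(-35 + (6 - 1*5)))**2 = (-22 + 1/(-35 + (6 - 5)))**2 = (-22 + 1/(-35 + 1))**2 = (-22 + 1/(-34))**2 = (-22 - 1/34)**2 = (-749/34)**2 = 561001/1156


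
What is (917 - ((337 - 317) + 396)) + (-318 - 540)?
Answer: -357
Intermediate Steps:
(917 - ((337 - 317) + 396)) + (-318 - 540) = (917 - (20 + 396)) - 858 = (917 - 1*416) - 858 = (917 - 416) - 858 = 501 - 858 = -357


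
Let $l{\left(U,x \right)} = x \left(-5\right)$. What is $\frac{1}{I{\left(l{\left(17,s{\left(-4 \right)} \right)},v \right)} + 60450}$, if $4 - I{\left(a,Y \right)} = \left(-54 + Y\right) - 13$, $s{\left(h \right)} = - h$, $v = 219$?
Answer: $\frac{1}{60302} \approx 1.6583 \cdot 10^{-5}$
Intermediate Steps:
$l{\left(U,x \right)} = - 5 x$
$I{\left(a,Y \right)} = 71 - Y$ ($I{\left(a,Y \right)} = 4 - \left(\left(-54 + Y\right) - 13\right) = 4 - \left(-67 + Y\right) = 71 - Y$)
$\frac{1}{I{\left(l{\left(17,s{\left(-4 \right)} \right)},v \right)} + 60450} = \frac{1}{\left(71 - 219\right) + 60450} = \frac{1}{-148 + 60450} = \frac{1}{60302}$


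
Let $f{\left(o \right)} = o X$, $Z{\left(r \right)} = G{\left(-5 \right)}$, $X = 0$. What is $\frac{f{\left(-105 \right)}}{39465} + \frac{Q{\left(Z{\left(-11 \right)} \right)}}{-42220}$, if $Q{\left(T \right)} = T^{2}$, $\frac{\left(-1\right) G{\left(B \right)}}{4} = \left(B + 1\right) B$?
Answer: $- \frac{320}{2111} \approx -0.15159$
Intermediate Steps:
$G{\left(B \right)} = - 4 B \left(1 + B\right)$ ($G{\left(B \right)} = - 4 \left(B + 1\right) B = - 4 \left(1 + B\right) B = - 4 B \left(1 + B\right)$)
$Z{\left(r \right)} = -80$ ($Z{\left(r \right)} = \left(-4\right) \left(-5\right) \left(1 - 5\right) = \left(-4\right) \left(-5\right) \left(-4\right) = -80$)
$f{\left(o \right)} = 0$ ($f{\left(o \right)} = o 0 = 0$)
$\frac{f{\left(-105 \right)}}{39465} + \frac{Q{\left(Z{\left(-11 \right)} \right)}}{-42220} = \frac{0}{39465} + \frac{\left(-80\right)^{2}}{-42220} = 0 \cdot \frac{1}{39465} + 6400 \left(- \frac{1}{42220}\right) = 0 - \frac{320}{2111} = - \frac{320}{2111}$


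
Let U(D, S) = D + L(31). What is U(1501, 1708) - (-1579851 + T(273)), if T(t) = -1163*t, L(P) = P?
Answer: 1898882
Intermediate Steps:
U(D, S) = 31 + D (U(D, S) = D + 31 = 31 + D)
U(1501, 1708) - (-1579851 + T(273)) = (31 + 1501) - (-1579851 - 1163*273) = 1532 - (-1579851 - 317499) = 1532 - 1*(-1897350) = 1532 + 1897350 = 1898882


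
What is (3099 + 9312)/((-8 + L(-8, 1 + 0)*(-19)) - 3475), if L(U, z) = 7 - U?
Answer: -4137/1256 ≈ -3.2938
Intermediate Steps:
(3099 + 9312)/((-8 + L(-8, 1 + 0)*(-19)) - 3475) = (3099 + 9312)/((-8 + (7 - 1*(-8))*(-19)) - 3475) = 12411/((-8 + (7 + 8)*(-19)) - 3475) = 12411/((-8 + 15*(-19)) - 3475) = 12411/((-8 - 285) - 3475) = 12411/(-293 - 3475) = 12411/(-3768) = 12411*(-1/3768) = -4137/1256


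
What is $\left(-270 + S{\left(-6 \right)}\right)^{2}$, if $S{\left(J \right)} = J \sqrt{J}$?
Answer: $72684 + 3240 i \sqrt{6} \approx 72684.0 + 7936.3 i$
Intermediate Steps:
$S{\left(J \right)} = J^{\frac{3}{2}}$
$\left(-270 + S{\left(-6 \right)}\right)^{2} = \left(-270 + \left(-6\right)^{\frac{3}{2}}\right)^{2} = \left(-270 - 6 i \sqrt{6}\right)^{2}$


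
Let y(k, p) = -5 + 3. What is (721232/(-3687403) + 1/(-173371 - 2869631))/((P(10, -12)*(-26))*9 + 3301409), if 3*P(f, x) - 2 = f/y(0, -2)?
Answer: -2194714105867/37046992255398153258 ≈ -5.9241e-8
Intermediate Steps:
y(k, p) = -2
P(f, x) = 2/3 - f/6 (P(f, x) = 2/3 + (f/(-2))/3 = 2/3 + (f*(-1/2))/3 = 2/3 + (-f/2)/3 = 2/3 - f/6)
(721232/(-3687403) + 1/(-173371 - 2869631))/((P(10, -12)*(-26))*9 + 3301409) = (721232/(-3687403) + 1/(-173371 - 2869631))/(((2/3 - 1/6*10)*(-26))*9 + 3301409) = (721232*(-1/3687403) + 1/(-3043002))/(((2/3 - 5/3)*(-26))*9 + 3301409) = (-721232/3687403 - 1/3043002)/(-1*(-26)*9 + 3301409) = -2194714105867/(11220774703806*(26*9 + 3301409)) = -2194714105867/(11220774703806*(234 + 3301409)) = -2194714105867/11220774703806/3301643 = -2194714105867/11220774703806*1/3301643 = -2194714105867/37046992255398153258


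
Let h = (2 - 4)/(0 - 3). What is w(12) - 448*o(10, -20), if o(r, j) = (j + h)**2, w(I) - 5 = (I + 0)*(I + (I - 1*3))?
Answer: -1504759/9 ≈ -1.6720e+5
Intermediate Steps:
h = 2/3 (h = -2/(-3) = -2*(-1/3) = 2/3 ≈ 0.66667)
w(I) = 5 + I*(-3 + 2*I) (w(I) = 5 + (I + 0)*(I + (I - 1*3)) = 5 + I*(I + (I - 3)) = 5 + I*(I + (-3 + I)) = 5 + I*(-3 + 2*I))
o(r, j) = (2/3 + j)**2 (o(r, j) = (j + 2/3)**2 = (2/3 + j)**2)
w(12) - 448*o(10, -20) = (5 - 3*12 + 2*12**2) - 448*(2 + 3*(-20))**2/9 = (5 - 36 + 2*144) - 448*(2 - 60)**2/9 = (5 - 36 + 288) - 448*(-58)**2/9 = 257 - 448*3364/9 = 257 - 1507072/9 = -1504759/9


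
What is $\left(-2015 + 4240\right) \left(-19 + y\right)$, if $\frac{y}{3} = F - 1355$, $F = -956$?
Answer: $-15468200$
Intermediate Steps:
$y = -6933$ ($y = 3 \left(-956 - 1355\right) = 3 \left(-2311\right) = -6933$)
$\left(-2015 + 4240\right) \left(-19 + y\right) = \left(-2015 + 4240\right) \left(-19 - 6933\right) = 2225 \left(-6952\right) = -15468200$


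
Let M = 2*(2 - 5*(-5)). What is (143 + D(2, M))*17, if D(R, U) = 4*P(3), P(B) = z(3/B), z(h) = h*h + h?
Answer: 2567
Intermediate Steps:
z(h) = h + h² (z(h) = h² + h = h + h²)
P(B) = 3*(1 + 3/B)/B (P(B) = (3/B)*(1 + 3/B) = 3*(1 + 3/B)/B)
M = 54 (M = 2*(2 + 25) = 2*27 = 54)
D(R, U) = 8 (D(R, U) = 4*(3*(3 + 3)/3²) = 4*(3*(⅑)*6) = 4*2 = 8)
(143 + D(2, M))*17 = (143 + 8)*17 = 151*17 = 2567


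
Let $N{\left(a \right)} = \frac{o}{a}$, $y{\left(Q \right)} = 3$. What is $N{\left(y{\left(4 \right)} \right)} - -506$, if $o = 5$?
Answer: $\frac{1523}{3} \approx 507.67$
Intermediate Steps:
$N{\left(a \right)} = \frac{5}{a}$
$N{\left(y{\left(4 \right)} \right)} - -506 = \frac{5}{3} - -506 = 5 \cdot \frac{1}{3} + 506 = \frac{5}{3} + 506 = \frac{1523}{3}$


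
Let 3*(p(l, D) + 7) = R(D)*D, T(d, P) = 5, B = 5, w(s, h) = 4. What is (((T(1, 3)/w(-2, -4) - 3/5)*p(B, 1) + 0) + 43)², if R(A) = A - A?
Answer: 591361/400 ≈ 1478.4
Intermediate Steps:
R(A) = 0
p(l, D) = -7 (p(l, D) = -7 + (0*D)/3 = -7 + (⅓)*0 = -7 + 0 = -7)
(((T(1, 3)/w(-2, -4) - 3/5)*p(B, 1) + 0) + 43)² = (((5/4 - 3/5)*(-7) + 0) + 43)² = (((5*(¼) - 3*⅕)*(-7) + 0) + 43)² = (((5/4 - ⅗)*(-7) + 0) + 43)² = (((13/20)*(-7) + 0) + 43)² = ((-91/20 + 0) + 43)² = (-91/20 + 43)² = (769/20)² = 591361/400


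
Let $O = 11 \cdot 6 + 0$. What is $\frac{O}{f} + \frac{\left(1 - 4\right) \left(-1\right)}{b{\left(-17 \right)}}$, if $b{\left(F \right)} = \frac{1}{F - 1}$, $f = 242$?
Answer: $- \frac{591}{11} \approx -53.727$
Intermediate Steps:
$O = 66$ ($O = 66 + 0 = 66$)
$b{\left(F \right)} = \frac{1}{-1 + F}$
$\frac{O}{f} + \frac{\left(1 - 4\right) \left(-1\right)}{b{\left(-17 \right)}} = \frac{66}{242} + \frac{\left(1 - 4\right) \left(-1\right)}{\frac{1}{-1 - 17}} = 66 \cdot \frac{1}{242} + \frac{\left(-3\right) \left(-1\right)}{\frac{1}{-18}} = \frac{3}{11} + \frac{3}{- \frac{1}{18}} = \frac{3}{11} + 3 \left(-18\right) = \frac{3}{11} - 54 = - \frac{591}{11}$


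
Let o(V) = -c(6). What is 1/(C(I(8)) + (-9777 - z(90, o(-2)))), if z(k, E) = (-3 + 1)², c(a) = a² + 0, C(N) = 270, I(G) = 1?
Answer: -1/9511 ≈ -0.00010514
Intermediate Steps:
c(a) = a²
o(V) = -36 (o(V) = -1*6² = -1*36 = -36)
z(k, E) = 4 (z(k, E) = (-2)² = 4)
1/(C(I(8)) + (-9777 - z(90, o(-2)))) = 1/(270 + (-9777 - 1*4)) = 1/(270 + (-9777 - 4)) = 1/(270 - 9781) = 1/(-9511) = -1/9511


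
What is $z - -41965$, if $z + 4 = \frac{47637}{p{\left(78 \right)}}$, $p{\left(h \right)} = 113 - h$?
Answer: $\frac{1516272}{35} \approx 43322.0$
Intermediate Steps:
$z = \frac{47497}{35}$ ($z = -4 + \frac{47637}{113 - 78} = -4 + \frac{47637}{35} = \frac{47497}{35} \approx 1357.1$)
$z - -41965 = \frac{47497}{35} - -41965 = \frac{47497}{35} + 41965 = \frac{1516272}{35}$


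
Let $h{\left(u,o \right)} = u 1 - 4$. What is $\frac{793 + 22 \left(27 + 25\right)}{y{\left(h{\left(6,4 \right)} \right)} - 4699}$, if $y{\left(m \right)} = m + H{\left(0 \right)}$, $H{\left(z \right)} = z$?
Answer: $- \frac{1937}{4697} \approx -0.41239$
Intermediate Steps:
$h{\left(u,o \right)} = -4 + u$ ($h{\left(u,o \right)} = u - 4 = -4 + u$)
$y{\left(m \right)} = m$ ($y{\left(m \right)} = m + 0 = m$)
$\frac{793 + 22 \left(27 + 25\right)}{y{\left(h{\left(6,4 \right)} \right)} - 4699} = \frac{793 + 22 \left(27 + 25\right)}{\left(-4 + 6\right) - 4699} = \frac{793 + 22 \cdot 52}{2 - 4699} = \frac{793 + 1144}{-4697} = 1937 \left(- \frac{1}{4697}\right) = - \frac{1937}{4697}$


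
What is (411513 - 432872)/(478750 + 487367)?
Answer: -21359/966117 ≈ -0.022108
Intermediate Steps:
(411513 - 432872)/(478750 + 487367) = -21359/966117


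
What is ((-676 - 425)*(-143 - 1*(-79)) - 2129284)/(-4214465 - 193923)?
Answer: 514705/1102097 ≈ 0.46702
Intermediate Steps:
((-676 - 425)*(-143 - 1*(-79)) - 2129284)/(-4214465 - 193923) = (-1101*(-143 + 79) - 2129284)/(-4408388) = (-1101*(-64) - 2129284)*(-1/4408388) = (70464 - 2129284)*(-1/4408388) = -2058820*(-1/4408388) = 514705/1102097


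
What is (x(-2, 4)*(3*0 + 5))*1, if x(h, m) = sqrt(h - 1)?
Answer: 5*I*sqrt(3) ≈ 8.6602*I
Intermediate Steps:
x(h, m) = sqrt(-1 + h)
(x(-2, 4)*(3*0 + 5))*1 = (sqrt(-1 - 2)*(3*0 + 5))*1 = (sqrt(-3)*(0 + 5))*1 = ((I*sqrt(3))*5)*1 = (5*I*sqrt(3))*1 = 5*I*sqrt(3)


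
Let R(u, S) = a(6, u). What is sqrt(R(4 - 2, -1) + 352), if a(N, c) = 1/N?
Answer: sqrt(12678)/6 ≈ 18.766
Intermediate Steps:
R(u, S) = 1/6
sqrt(R(4 - 2, -1) + 352) = sqrt(1/6 + 352) = sqrt(2113/6) = sqrt(12678)/6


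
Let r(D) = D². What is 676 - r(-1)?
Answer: 675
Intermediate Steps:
676 - r(-1) = 676 - 1*(-1)² = 676 - 1*1 = 676 - 1 = 675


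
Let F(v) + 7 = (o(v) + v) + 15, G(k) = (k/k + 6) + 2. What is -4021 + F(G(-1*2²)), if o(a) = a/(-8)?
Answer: -32041/8 ≈ -4005.1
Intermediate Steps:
o(a) = -a/8 (o(a) = a*(-⅛) = -a/8)
G(k) = 9 (G(k) = (1 + 6) + 2 = 7 + 2 = 9)
F(v) = 8 + 7*v/8 (F(v) = -7 + ((-v/8 + v) + 15) = -7 + (7*v/8 + 15) = -7 + (15 + 7*v/8) = 8 + 7*v/8)
-4021 + F(G(-1*2²)) = -4021 + (8 + (7/8)*9) = -4021 + (8 + 63/8) = -4021 + 127/8 = -32041/8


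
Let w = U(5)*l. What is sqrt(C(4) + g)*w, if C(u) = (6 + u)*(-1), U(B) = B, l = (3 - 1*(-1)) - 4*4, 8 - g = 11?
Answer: -60*I*sqrt(13) ≈ -216.33*I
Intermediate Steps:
g = -3 (g = 8 - 1*11 = 8 - 11 = -3)
l = -12 (l = (3 + 1) - 16 = 4 - 16 = -12)
w = -60 (w = 5*(-12) = -60)
C(u) = -6 - u
sqrt(C(4) + g)*w = sqrt((-6 - 1*4) - 3)*(-60) = sqrt((-6 - 4) - 3)*(-60) = sqrt(-10 - 3)*(-60) = sqrt(-13)*(-60) = (I*sqrt(13))*(-60) = -60*I*sqrt(13)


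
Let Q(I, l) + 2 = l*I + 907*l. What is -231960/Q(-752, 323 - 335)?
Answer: 115980/931 ≈ 124.58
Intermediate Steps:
Q(I, l) = -2 + 907*l + I*l (Q(I, l) = -2 + (l*I + 907*l) = -2 + (I*l + 907*l) = -2 + (907*l + I*l) = -2 + 907*l + I*l)
-231960/Q(-752, 323 - 335) = -231960/(-2 + 907*(323 - 335) - 752*(323 - 335)) = -231960/(-2 + 907*(-12) - 752*(-12)) = -231960/(-2 - 10884 + 9024) = -231960/(-1862) = -231960*(-1/1862) = 115980/931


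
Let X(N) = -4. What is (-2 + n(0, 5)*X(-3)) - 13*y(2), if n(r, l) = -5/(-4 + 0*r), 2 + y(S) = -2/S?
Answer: 32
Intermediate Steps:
y(S) = -2 - 2/S
n(r, l) = 5/4 (n(r, l) = -5/(-4 + 0) = -5/(-4) = -5*(-¼) = 5/4)
(-2 + n(0, 5)*X(-3)) - 13*y(2) = (-2 + (5/4)*(-4)) - 13*(-2 - 2/2) = (-2 - 5) - 13*(-2 - 2*½) = -7 - 13*(-2 - 1) = -7 - 13*(-3) = -7 + 39 = 32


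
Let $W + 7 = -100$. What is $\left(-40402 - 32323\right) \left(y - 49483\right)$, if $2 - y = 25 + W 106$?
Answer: $2775476900$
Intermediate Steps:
$W = -107$ ($W = -7 - 100 = -107$)
$y = 11319$ ($y = 2 - \left(25 - 11342\right) = 2 - -11317 = 2 + 11317 = 11319$)
$\left(-40402 - 32323\right) \left(y - 49483\right) = \left(-40402 - 32323\right) \left(11319 - 49483\right) = \left(-72725\right) \left(-38164\right) = 2775476900$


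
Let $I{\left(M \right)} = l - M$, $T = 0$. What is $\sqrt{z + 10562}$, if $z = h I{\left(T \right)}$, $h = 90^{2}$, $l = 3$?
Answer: $\sqrt{34862} \approx 186.71$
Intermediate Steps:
$h = 8100$
$I{\left(M \right)} = 3 - M$
$z = 24300$ ($z = 8100 \left(3 - 0\right) = 8100 \left(3 + 0\right) = 8100 \cdot 3 = 24300$)
$\sqrt{z + 10562} = \sqrt{24300 + 10562} = \sqrt{34862}$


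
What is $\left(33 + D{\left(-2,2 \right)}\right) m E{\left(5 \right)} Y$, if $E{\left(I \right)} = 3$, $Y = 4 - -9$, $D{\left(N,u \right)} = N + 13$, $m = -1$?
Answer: $-1716$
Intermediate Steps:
$D{\left(N,u \right)} = 13 + N$
$Y = 13$ ($Y = 4 + 9 = 13$)
$\left(33 + D{\left(-2,2 \right)}\right) m E{\left(5 \right)} Y = \left(33 + \left(13 - 2\right)\right) \left(-1\right) 3 \cdot 13 = \left(33 + 11\right) \left(\left(-3\right) 13\right) = 44 \left(-39\right) = -1716$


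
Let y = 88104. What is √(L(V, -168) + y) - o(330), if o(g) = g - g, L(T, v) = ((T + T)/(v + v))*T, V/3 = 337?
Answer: √64303638/28 ≈ 286.39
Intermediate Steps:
V = 1011 (V = 3*337 = 1011)
L(T, v) = T²/v (L(T, v) = ((2*T)/((2*v)))*T = ((2*T)*(1/(2*v)))*T = (T/v)*T = T²/v)
o(g) = 0
√(L(V, -168) + y) - o(330) = √(1011²/(-168) + 88104) - 1*0 = √(1022121*(-1/168) + 88104) + 0 = √(-340707/56 + 88104) + 0 = √(4593117/56) + 0 = √64303638/28 + 0 = √64303638/28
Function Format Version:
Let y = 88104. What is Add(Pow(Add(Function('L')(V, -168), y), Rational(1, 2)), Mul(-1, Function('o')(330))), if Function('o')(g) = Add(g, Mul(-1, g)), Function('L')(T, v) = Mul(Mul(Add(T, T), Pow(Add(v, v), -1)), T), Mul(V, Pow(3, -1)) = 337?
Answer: Mul(Rational(1, 28), Pow(64303638, Rational(1, 2))) ≈ 286.39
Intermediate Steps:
V = 1011 (V = Mul(3, 337) = 1011)
Function('L')(T, v) = Mul(Pow(T, 2), Pow(v, -1)) (Function('L')(T, v) = Mul(Mul(Mul(2, T), Pow(Mul(2, v), -1)), T) = Mul(Mul(Mul(2, T), Mul(Rational(1, 2), Pow(v, -1))), T) = Mul(Mul(T, Pow(v, -1)), T) = Mul(Pow(T, 2), Pow(v, -1)))
Function('o')(g) = 0
Add(Pow(Add(Function('L')(V, -168), y), Rational(1, 2)), Mul(-1, Function('o')(330))) = Add(Pow(Add(Mul(Pow(1011, 2), Pow(-168, -1)), 88104), Rational(1, 2)), Mul(-1, 0)) = Add(Pow(Add(Mul(1022121, Rational(-1, 168)), 88104), Rational(1, 2)), 0) = Add(Pow(Add(Rational(-340707, 56), 88104), Rational(1, 2)), 0) = Add(Pow(Rational(4593117, 56), Rational(1, 2)), 0) = Add(Mul(Rational(1, 28), Pow(64303638, Rational(1, 2))), 0) = Mul(Rational(1, 28), Pow(64303638, Rational(1, 2)))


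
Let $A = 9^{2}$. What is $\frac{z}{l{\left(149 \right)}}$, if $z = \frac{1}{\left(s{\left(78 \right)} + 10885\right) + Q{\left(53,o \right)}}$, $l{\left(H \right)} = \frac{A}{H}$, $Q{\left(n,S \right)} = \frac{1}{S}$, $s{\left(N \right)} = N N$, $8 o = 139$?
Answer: $\frac{20711}{191054619} \approx 0.0001084$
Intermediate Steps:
$o = \frac{139}{8}$ ($o = \frac{1}{8} \cdot 139 = \frac{139}{8} \approx 17.375$)
$s{\left(N \right)} = N^{2}$
$A = 81$
$l{\left(H \right)} = \frac{81}{H}$
$z = \frac{139}{2358699}$ ($z = \frac{1}{\left(78^{2} + 10885\right) + \frac{1}{\frac{139}{8}}} = \frac{1}{\left(6084 + 10885\right) + \frac{8}{139}} = \frac{1}{16969 + \frac{8}{139}} = \frac{1}{\frac{2358699}{139}} = \frac{139}{2358699} \approx 5.8931 \cdot 10^{-5}$)
$\frac{z}{l{\left(149 \right)}} = \frac{139}{2358699 \cdot \frac{81}{149}} = \frac{139}{2358699} \cdot \frac{149}{81} = \frac{20711}{191054619}$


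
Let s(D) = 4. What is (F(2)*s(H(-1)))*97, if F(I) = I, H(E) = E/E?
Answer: 776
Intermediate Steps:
H(E) = 1
(F(2)*s(H(-1)))*97 = (2*4)*97 = 8*97 = 776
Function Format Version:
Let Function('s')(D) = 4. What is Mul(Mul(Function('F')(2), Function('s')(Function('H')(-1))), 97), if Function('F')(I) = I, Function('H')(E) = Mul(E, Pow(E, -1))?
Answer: 776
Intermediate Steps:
Function('H')(E) = 1
Mul(Mul(Function('F')(2), Function('s')(Function('H')(-1))), 97) = Mul(Mul(2, 4), 97) = Mul(8, 97) = 776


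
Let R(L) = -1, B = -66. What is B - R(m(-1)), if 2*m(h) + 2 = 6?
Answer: -65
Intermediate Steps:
m(h) = 2 (m(h) = -1 + (½)*6 = -1 + 3 = 2)
B - R(m(-1)) = -66 - 1*(-1) = -66 + 1 = -65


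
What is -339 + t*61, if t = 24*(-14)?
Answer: -20835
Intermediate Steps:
t = -336
-339 + t*61 = -339 - 336*61 = -339 - 20496 = -20835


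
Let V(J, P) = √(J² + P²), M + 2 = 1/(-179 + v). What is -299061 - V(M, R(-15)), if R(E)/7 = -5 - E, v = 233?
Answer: -299061 - √14299849/54 ≈ -2.9913e+5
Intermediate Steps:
M = -107/54 (M = -2 + 1/(-179 + 233) = -2 + 1/54 = -107/54 ≈ -1.9815)
R(E) = -35 - 7*E (R(E) = 7*(-5 - E) = -35 - 7*E)
-299061 - V(M, R(-15)) = -299061 - √((-107/54)² + (-35 - 7*(-15))²) = -299061 - √(11449/2916 + (-35 + 105)²) = -299061 - √(11449/2916 + 70²) = -299061 - √(11449/2916 + 4900) = -299061 - √(14299849/2916) = -299061 - √14299849/54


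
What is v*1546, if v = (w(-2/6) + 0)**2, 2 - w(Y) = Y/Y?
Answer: 1546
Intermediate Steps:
w(Y) = 1 (w(Y) = 2 - Y/Y = 2 - 1*1 = 2 - 1 = 1)
v = 1 (v = (1 + 0)**2 = 1**2 = 1)
v*1546 = 1*1546 = 1546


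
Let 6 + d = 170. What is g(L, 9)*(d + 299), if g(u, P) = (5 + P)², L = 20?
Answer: 90748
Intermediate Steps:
d = 164 (d = -6 + 170 = 164)
g(L, 9)*(d + 299) = (5 + 9)²*(164 + 299) = 14²*463 = 196*463 = 90748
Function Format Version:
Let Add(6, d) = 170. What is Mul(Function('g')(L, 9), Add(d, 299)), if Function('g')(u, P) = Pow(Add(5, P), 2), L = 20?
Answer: 90748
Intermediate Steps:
d = 164 (d = Add(-6, 170) = 164)
Mul(Function('g')(L, 9), Add(d, 299)) = Mul(Pow(Add(5, 9), 2), Add(164, 299)) = Mul(Pow(14, 2), 463) = Mul(196, 463) = 90748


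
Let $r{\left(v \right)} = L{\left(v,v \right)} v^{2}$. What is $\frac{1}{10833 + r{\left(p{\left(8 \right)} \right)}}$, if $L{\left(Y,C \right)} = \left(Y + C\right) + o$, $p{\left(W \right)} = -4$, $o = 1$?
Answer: $\frac{1}{10721} \approx 9.3275 \cdot 10^{-5}$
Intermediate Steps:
$L{\left(Y,C \right)} = 1 + C + Y$ ($L{\left(Y,C \right)} = \left(Y + C\right) + 1 = \left(C + Y\right) + 1 = 1 + C + Y$)
$r{\left(v \right)} = v^{2} \left(1 + 2 v\right)$ ($r{\left(v \right)} = \left(1 + v + v\right) v^{2} = \left(1 + 2 v\right) v^{2} = v^{2} \left(1 + 2 v\right)$)
$\frac{1}{10833 + r{\left(p{\left(8 \right)} \right)}} = \frac{1}{10833 + \left(-4\right)^{2} \left(1 + 2 \left(-4\right)\right)} = \frac{1}{10833 + 16 \left(1 - 8\right)} = \frac{1}{10833 + 16 \left(-7\right)} = \frac{1}{10833 - 112} = \frac{1}{10721}$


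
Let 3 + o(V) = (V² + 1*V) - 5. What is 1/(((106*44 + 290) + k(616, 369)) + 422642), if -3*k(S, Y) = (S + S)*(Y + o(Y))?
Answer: -3/167366924 ≈ -1.7925e-8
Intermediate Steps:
o(V) = -8 + V + V² (o(V) = -3 + ((V² + 1*V) - 5) = -3 + ((V² + V) - 5) = -3 + ((V + V²) - 5) = -3 + (-5 + V + V²) = -8 + V + V²)
k(S, Y) = -2*S*(-8 + Y² + 2*Y)/3 (k(S, Y) = -(S + S)*(Y + (-8 + Y + Y²))/3 = -2*S*(-8 + Y² + 2*Y)/3)
1/(((106*44 + 290) + k(616, 369)) + 422642) = 1/(((106*44 + 290) + (⅔)*616*(8 - 1*369² - 2*369)) + 422642) = 1/(((4664 + 290) + (⅔)*616*(8 - 1*136161 - 738)) + 422642) = 1/((4954 + (⅔)*616*(8 - 136161 - 738)) + 422642) = 1/((4954 + (⅔)*616*(-136891)) + 422642) = 1/((4954 - 168649712/3) + 422642) = 1/(-168634850/3 + 422642) = 1/(-167366924/3) = -3/167366924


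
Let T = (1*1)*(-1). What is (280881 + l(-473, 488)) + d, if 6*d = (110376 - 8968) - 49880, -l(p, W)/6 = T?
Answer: 289475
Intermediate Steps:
T = -1 (T = 1*(-1) = -1)
l(p, W) = 6 (l(p, W) = -6*(-1) = 6)
d = 8588 (d = ((110376 - 8968) - 49880)/6 = (101408 - 49880)/6 = (⅙)*51528 = 8588)
(280881 + l(-473, 488)) + d = (280881 + 6) + 8588 = 280887 + 8588 = 289475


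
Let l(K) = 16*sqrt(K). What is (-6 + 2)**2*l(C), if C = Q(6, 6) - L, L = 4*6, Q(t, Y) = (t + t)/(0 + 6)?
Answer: 256*I*sqrt(22) ≈ 1200.7*I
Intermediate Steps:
Q(t, Y) = t/3 (Q(t, Y) = (2*t)/6 = (2*t)*(1/6) = t/3)
L = 24
C = -22 (C = (1/3)*6 - 1*24 = 2 - 24 = -22)
(-6 + 2)**2*l(C) = (-6 + 2)**2*(16*sqrt(-22)) = (-4)**2*(16*(I*sqrt(22))) = 16*(16*I*sqrt(22)) = 256*I*sqrt(22)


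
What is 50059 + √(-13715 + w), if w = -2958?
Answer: 50059 + I*√16673 ≈ 50059.0 + 129.12*I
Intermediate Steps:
50059 + √(-13715 + w) = 50059 + √(-13715 - 2958) = 50059 + √(-16673) = 50059 + I*√16673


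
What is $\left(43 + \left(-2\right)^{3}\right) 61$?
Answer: $2135$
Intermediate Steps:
$\left(43 + \left(-2\right)^{3}\right) 61 = \left(43 - 8\right) 61 = 35 \cdot 61 = 2135$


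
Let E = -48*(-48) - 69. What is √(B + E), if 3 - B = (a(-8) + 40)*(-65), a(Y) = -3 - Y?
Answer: √5163 ≈ 71.854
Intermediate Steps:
B = 2928 (B = 3 - ((-3 - 1*(-8)) + 40)*(-65) = 3 - ((-3 + 8) + 40)*(-65) = 3 - (5 + 40)*(-65) = 3 - 45*(-65) = 3 - 1*(-2925) = 3 + 2925 = 2928)
E = 2235 (E = 2304 - 69 = 2235)
√(B + E) = √(2928 + 2235) = √5163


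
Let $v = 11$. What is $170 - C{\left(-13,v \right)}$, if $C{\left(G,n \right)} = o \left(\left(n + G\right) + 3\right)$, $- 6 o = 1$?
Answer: $\frac{1021}{6} \approx 170.17$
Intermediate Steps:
$o = - \frac{1}{6}$ ($o = \left(- \frac{1}{6}\right) 1 = - \frac{1}{6} \approx -0.16667$)
$C{\left(G,n \right)} = - \frac{1}{2} - \frac{G}{6} - \frac{n}{6}$ ($C{\left(G,n \right)} = - \frac{\left(n + G\right) + 3}{6} = - \frac{\left(G + n\right) + 3}{6} = - \frac{3 + G + n}{6} = - \frac{1}{2} - \frac{G}{6} - \frac{n}{6}$)
$170 - C{\left(-13,v \right)} = 170 - \left(- \frac{1}{2} - - \frac{13}{6} - \frac{11}{6}\right) = 170 - \left(- \frac{1}{2} + \frac{13}{6} - \frac{11}{6}\right) = 170 - - \frac{1}{6} = 170 + \frac{1}{6} = \frac{1021}{6}$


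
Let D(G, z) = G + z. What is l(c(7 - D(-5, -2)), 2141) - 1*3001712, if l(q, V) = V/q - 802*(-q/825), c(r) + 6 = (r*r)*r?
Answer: -6774403076387/2258850 ≈ -2.9990e+6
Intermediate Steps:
c(r) = -6 + r³ (c(r) = -6 + (r*r)*r = -6 + r²*r = -6 + r³)
l(q, V) = 802*q/825 + V/q (l(q, V) = V/q - (-802)*q/825 = V/q + 802*q/825 = 802*q/825 + V/q)
l(c(7 - D(-5, -2)), 2141) - 1*3001712 = (802*(-6 + (7 - (-5 - 2))³)/825 + 2141/(-6 + (7 - (-5 - 2))³)) - 1*3001712 = (802*(-6 + (7 - 1*(-7))³)/825 + 2141/(-6 + (7 - 1*(-7))³)) - 3001712 = (802*(-6 + (7 + 7)³)/825 + 2141/(-6 + (7 + 7)³)) - 3001712 = (802*(-6 + 14³)/825 + 2141/(-6 + 14³)) - 3001712 = (802*(-6 + 2744)/825 + 2141/(-6 + 2744)) - 3001712 = ((802/825)*2738 + 2141/2738) - 3001712 = (2195876/825 + 2141*(1/2738)) - 3001712 = (2195876/825 + 2141/2738) - 3001712 = 6014074813/2258850 - 3001712 = -6774403076387/2258850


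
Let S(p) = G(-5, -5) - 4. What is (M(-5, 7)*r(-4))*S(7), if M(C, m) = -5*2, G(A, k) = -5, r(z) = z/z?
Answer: 90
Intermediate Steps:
r(z) = 1
S(p) = -9 (S(p) = -5 - 4 = -9)
M(C, m) = -10
(M(-5, 7)*r(-4))*S(7) = -10*1*(-9) = -10*(-9) = 90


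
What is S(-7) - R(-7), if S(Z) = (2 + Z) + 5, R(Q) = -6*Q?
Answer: -42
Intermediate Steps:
S(Z) = 7 + Z
S(-7) - R(-7) = (7 - 7) - (-6)*(-7) = 0 - 1*42 = 0 - 42 = -42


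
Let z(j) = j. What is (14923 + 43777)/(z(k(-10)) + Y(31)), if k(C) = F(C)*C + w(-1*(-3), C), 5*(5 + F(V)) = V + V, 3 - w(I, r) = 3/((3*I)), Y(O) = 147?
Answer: 176100/719 ≈ 244.92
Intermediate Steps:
w(I, r) = 3 - 1/I (w(I, r) = 3 - 3/(3*I) = 3 - 3*1/(3*I) = 3 - 1/I)
F(V) = -5 + 2*V/5 (F(V) = -5 + (V + V)/5 = -5 + (2*V)/5 = -5 + 2*V/5)
k(C) = 8/3 + C*(-5 + 2*C/5) (k(C) = (-5 + 2*C/5)*C + (3 - 1/((-1*(-3)))) = C*(-5 + 2*C/5) + (3 - 1/3) = C*(-5 + 2*C/5) + (3 - 1*⅓) = C*(-5 + 2*C/5) + (3 - ⅓) = C*(-5 + 2*C/5) + 8/3 = 8/3 + C*(-5 + 2*C/5))
(14923 + 43777)/(z(k(-10)) + Y(31)) = (14923 + 43777)/((8/3 + (⅕)*(-10)*(-25 + 2*(-10))) + 147) = 58700/((8/3 + (⅕)*(-10)*(-25 - 20)) + 147) = 58700/((8/3 + (⅕)*(-10)*(-45)) + 147) = 58700/((8/3 + 90) + 147) = 58700/(278/3 + 147) = 58700/(719/3) = 58700*(3/719) = 176100/719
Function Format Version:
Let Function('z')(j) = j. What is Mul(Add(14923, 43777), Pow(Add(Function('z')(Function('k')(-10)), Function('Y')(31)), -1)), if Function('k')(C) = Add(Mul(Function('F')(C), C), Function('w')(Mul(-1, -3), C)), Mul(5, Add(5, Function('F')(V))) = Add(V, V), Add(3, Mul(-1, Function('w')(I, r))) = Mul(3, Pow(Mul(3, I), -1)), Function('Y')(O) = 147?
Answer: Rational(176100, 719) ≈ 244.92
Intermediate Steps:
Function('w')(I, r) = Add(3, Mul(-1, Pow(I, -1))) (Function('w')(I, r) = Add(3, Mul(-1, Mul(3, Pow(Mul(3, I), -1)))) = Add(3, Mul(-1, Mul(3, Mul(Rational(1, 3), Pow(I, -1))))) = Add(3, Mul(-1, Pow(I, -1))))
Function('F')(V) = Add(-5, Mul(Rational(2, 5), V)) (Function('F')(V) = Add(-5, Mul(Rational(1, 5), Add(V, V))) = Add(-5, Mul(Rational(1, 5), Mul(2, V))) = Add(-5, Mul(Rational(2, 5), V)))
Function('k')(C) = Add(Rational(8, 3), Mul(C, Add(-5, Mul(Rational(2, 5), C)))) (Function('k')(C) = Add(Mul(Add(-5, Mul(Rational(2, 5), C)), C), Add(3, Mul(-1, Pow(Mul(-1, -3), -1)))) = Add(Mul(C, Add(-5, Mul(Rational(2, 5), C))), Add(3, Mul(-1, Pow(3, -1)))) = Add(Mul(C, Add(-5, Mul(Rational(2, 5), C))), Add(3, Mul(-1, Rational(1, 3)))) = Add(Mul(C, Add(-5, Mul(Rational(2, 5), C))), Add(3, Rational(-1, 3))) = Add(Mul(C, Add(-5, Mul(Rational(2, 5), C))), Rational(8, 3)) = Add(Rational(8, 3), Mul(C, Add(-5, Mul(Rational(2, 5), C)))))
Mul(Add(14923, 43777), Pow(Add(Function('z')(Function('k')(-10)), Function('Y')(31)), -1)) = Mul(Add(14923, 43777), Pow(Add(Add(Rational(8, 3), Mul(Rational(1, 5), -10, Add(-25, Mul(2, -10)))), 147), -1)) = Mul(58700, Pow(Add(Add(Rational(8, 3), Mul(Rational(1, 5), -10, Add(-25, -20))), 147), -1)) = Mul(58700, Pow(Add(Add(Rational(8, 3), Mul(Rational(1, 5), -10, -45)), 147), -1)) = Mul(58700, Pow(Add(Add(Rational(8, 3), 90), 147), -1)) = Mul(58700, Pow(Add(Rational(278, 3), 147), -1)) = Mul(58700, Pow(Rational(719, 3), -1)) = Mul(58700, Rational(3, 719)) = Rational(176100, 719)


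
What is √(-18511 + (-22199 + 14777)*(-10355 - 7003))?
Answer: √128812565 ≈ 11350.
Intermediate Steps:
√(-18511 + (-22199 + 14777)*(-10355 - 7003)) = √(-18511 - 7422*(-17358)) = √(-18511 + 128831076) = √128812565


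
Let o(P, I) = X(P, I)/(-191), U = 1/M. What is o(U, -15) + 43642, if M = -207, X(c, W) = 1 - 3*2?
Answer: 8335627/191 ≈ 43642.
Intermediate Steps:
X(c, W) = -5 (X(c, W) = 1 - 6 = -5)
U = -1/207 (U = 1/(-207) = -1/207 ≈ -0.0048309)
o(P, I) = 5/191 (o(P, I) = -5/(-191) = -5*(-1/191) = 5/191)
o(U, -15) + 43642 = 5/191 + 43642 = 8335627/191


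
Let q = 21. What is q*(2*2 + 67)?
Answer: 1491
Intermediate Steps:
q*(2*2 + 67) = 21*(2*2 + 67) = 21*(4 + 67) = 21*71 = 1491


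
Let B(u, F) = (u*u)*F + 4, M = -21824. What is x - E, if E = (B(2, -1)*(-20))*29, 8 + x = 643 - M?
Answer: 22459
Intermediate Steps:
B(u, F) = 4 + F*u² (B(u, F) = u²*F + 4 = F*u² + 4 = 4 + F*u²)
x = 22459 (x = -8 + (643 - 1*(-21824)) = -8 + (643 + 21824) = -8 + 22467 = 22459)
E = 0 (E = ((4 - 1*2²)*(-20))*29 = ((4 - 1*4)*(-20))*29 = ((4 - 4)*(-20))*29 = (0*(-20))*29 = 0*29 = 0)
x - E = 22459 - 1*0 = 22459 + 0 = 22459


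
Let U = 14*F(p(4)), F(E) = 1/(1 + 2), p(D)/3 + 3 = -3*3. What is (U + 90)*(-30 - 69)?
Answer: -9372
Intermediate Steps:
p(D) = -36 (p(D) = -9 + 3*(-3*3) = -9 + 3*(-9) = -9 - 27 = -36)
F(E) = 1/3
U = 14/3 (U = 14*(1/3) = 14/3 ≈ 4.6667)
(U + 90)*(-30 - 69) = (14/3 + 90)*(-30 - 69) = (284/3)*(-99) = -9372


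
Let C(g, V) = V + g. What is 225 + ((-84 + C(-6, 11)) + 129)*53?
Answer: 2875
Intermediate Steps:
225 + ((-84 + C(-6, 11)) + 129)*53 = 225 + ((-84 + (11 - 6)) + 129)*53 = 225 + ((-84 + 5) + 129)*53 = 225 + (-79 + 129)*53 = 225 + 50*53 = 225 + 2650 = 2875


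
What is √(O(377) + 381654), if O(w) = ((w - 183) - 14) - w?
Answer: √381457 ≈ 617.62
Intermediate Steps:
O(w) = -197 (O(w) = ((-183 + w) - 14) - w = (-197 + w) - w = -197)
√(O(377) + 381654) = √(-197 + 381654) = √381457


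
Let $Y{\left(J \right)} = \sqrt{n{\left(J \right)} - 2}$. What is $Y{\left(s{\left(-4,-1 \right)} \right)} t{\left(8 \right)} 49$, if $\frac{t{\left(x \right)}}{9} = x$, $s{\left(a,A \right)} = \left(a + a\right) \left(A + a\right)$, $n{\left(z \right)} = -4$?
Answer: $3528 i \sqrt{6} \approx 8641.8 i$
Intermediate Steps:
$s{\left(a,A \right)} = 2 a \left(A + a\right)$
$t{\left(x \right)} = 9 x$
$Y{\left(J \right)} = i \sqrt{6}$ ($Y{\left(J \right)} = \sqrt{-4 - 2} = \sqrt{-6} = i \sqrt{6}$)
$Y{\left(s{\left(-4,-1 \right)} \right)} t{\left(8 \right)} 49 = i \sqrt{6} \cdot 9 \cdot 8 \cdot 49 = i \sqrt{6} \cdot 72 \cdot 49 = 72 i \sqrt{6} \cdot 49 = 3528 i \sqrt{6}$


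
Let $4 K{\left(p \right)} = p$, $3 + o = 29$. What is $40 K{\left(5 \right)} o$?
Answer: $1300$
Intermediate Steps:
$o = 26$ ($o = -3 + 29 = 26$)
$K{\left(p \right)} = \frac{p}{4}$
$40 K{\left(5 \right)} o = 40 \cdot \frac{1}{4} \cdot 5 \cdot 26 = 40 \cdot \frac{5}{4} \cdot 26 = 50 \cdot 26 = 1300$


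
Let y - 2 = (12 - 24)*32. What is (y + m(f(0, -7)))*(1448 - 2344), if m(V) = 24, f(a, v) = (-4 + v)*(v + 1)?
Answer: 320768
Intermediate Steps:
f(a, v) = (1 + v)*(-4 + v) (f(a, v) = (-4 + v)*(1 + v) = (1 + v)*(-4 + v))
y = -382 (y = 2 + (12 - 24)*32 = 2 - 12*32 = 2 - 384 = -382)
(y + m(f(0, -7)))*(1448 - 2344) = (-382 + 24)*(1448 - 2344) = -358*(-896) = 320768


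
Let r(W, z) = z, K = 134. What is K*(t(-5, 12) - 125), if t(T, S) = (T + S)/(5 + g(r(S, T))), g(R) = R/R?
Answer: -49781/3 ≈ -16594.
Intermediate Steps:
g(R) = 1
t(T, S) = S/6 + T/6 (t(T, S) = (T + S)/(5 + 1) = (S + T)/6 = (S + T)*(⅙) = S/6 + T/6)
K*(t(-5, 12) - 125) = 134*(((⅙)*12 + (⅙)*(-5)) - 125) = 134*((2 - ⅚) - 125) = 134*(7/6 - 125) = 134*(-743/6) = -49781/3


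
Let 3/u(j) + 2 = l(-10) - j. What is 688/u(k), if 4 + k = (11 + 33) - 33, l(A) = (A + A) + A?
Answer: -8944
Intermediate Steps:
l(A) = 3*A (l(A) = 2*A + A = 3*A)
k = 7 (k = -4 + ((11 + 33) - 33) = -4 + (44 - 33) = -4 + 11 = 7)
u(j) = 3/(-32 - j) (u(j) = 3/(-2 + (3*(-10) - j)) = 3/(-2 + (-30 - j)) = 3/(-32 - j))
688/u(k) = 688/((-3/(32 + 7))) = 688/((-3/39)) = 688/((-3*1/39)) = 688/(-1/13) = 688*(-13) = -8944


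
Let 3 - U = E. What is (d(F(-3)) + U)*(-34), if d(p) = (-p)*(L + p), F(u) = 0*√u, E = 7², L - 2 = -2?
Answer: 1564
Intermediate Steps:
L = 0 (L = 2 - 2 = 0)
E = 49
F(u) = 0
U = -46 (U = 3 - 1*49 = 3 - 49 = -46)
d(p) = -p² (d(p) = (-p)*(0 + p) = (-p)*p = -p²)
(d(F(-3)) + U)*(-34) = (-1*0² - 46)*(-34) = (-1*0 - 46)*(-34) = (0 - 46)*(-34) = -46*(-34) = 1564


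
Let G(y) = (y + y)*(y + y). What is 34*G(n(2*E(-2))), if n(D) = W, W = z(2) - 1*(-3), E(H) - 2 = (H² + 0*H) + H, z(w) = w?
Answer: 3400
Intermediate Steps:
E(H) = 2 + H + H² (E(H) = 2 + ((H² + 0*H) + H) = 2 + ((H² + 0) + H) = 2 + (H² + H) = 2 + (H + H²) = 2 + H + H²)
W = 5 (W = 2 - 1*(-3) = 2 + 3 = 5)
n(D) = 5
G(y) = 4*y² (G(y) = (2*y)*(2*y) = 4*y²)
34*G(n(2*E(-2))) = 34*(4*5²) = 34*(4*25) = 34*100 = 3400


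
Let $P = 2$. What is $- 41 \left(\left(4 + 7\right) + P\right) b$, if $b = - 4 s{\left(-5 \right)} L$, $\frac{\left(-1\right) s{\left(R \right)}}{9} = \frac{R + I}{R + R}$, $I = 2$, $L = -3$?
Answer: $\frac{86346}{5} \approx 17269.0$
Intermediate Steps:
$s{\left(R \right)} = - \frac{9 \left(2 + R\right)}{2 R}$ ($s{\left(R \right)} = - 9 \frac{R + 2}{R + R} = - 9 \frac{2 + R}{2 R} = - \frac{9 \left(2 + R\right)}{2 R}$)
$b = - \frac{162}{5}$ ($b = - 4 \left(- \frac{9}{2} - \frac{9}{-5}\right) \left(-3\right) = - 4 \left(- \frac{9}{2} - - \frac{9}{5}\right) \left(-3\right) = - 4 \left(- \frac{9}{2} + \frac{9}{5}\right) \left(-3\right) = \left(-4\right) \left(- \frac{27}{10}\right) \left(-3\right) = \frac{54}{5} \left(-3\right) = - \frac{162}{5} \approx -32.4$)
$- 41 \left(\left(4 + 7\right) + P\right) b = - 41 \left(\left(4 + 7\right) + 2\right) \left(- \frac{162}{5}\right) = - 41 \left(11 + 2\right) \left(- \frac{162}{5}\right) = \left(-41\right) 13 \left(- \frac{162}{5}\right) = \left(-533\right) \left(- \frac{162}{5}\right) = \frac{86346}{5}$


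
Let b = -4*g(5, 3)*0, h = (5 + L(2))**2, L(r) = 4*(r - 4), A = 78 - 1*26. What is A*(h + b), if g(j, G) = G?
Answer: 468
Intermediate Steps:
A = 52 (A = 78 - 26 = 52)
L(r) = -16 + 4*r (L(r) = 4*(-4 + r) = -16 + 4*r)
h = 9 (h = (5 + (-16 + 4*2))**2 = (5 + (-16 + 8))**2 = (5 - 8)**2 = (-3)**2 = 9)
b = 0 (b = -4*3*0 = -12*0 = 0)
A*(h + b) = 52*(9 + 0) = 52*9 = 468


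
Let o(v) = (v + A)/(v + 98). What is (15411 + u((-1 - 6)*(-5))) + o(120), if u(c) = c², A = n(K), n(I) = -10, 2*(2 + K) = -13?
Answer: 1813379/109 ≈ 16637.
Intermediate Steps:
K = -17/2 (K = -2 + (½)*(-13) = -2 - 13/2 = -17/2 ≈ -8.5000)
A = -10
o(v) = (-10 + v)/(98 + v) (o(v) = (v - 10)/(v + 98) = (-10 + v)/(98 + v))
(15411 + u((-1 - 6)*(-5))) + o(120) = (15411 + ((-1 - 6)*(-5))²) + (-10 + 120)/(98 + 120) = (15411 + (-7*(-5))²) + 110/218 = (15411 + 35²) + (1/218)*110 = (15411 + 1225) + 55/109 = 16636 + 55/109 = 1813379/109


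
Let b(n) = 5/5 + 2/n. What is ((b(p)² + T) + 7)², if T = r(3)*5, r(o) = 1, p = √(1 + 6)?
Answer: 9137/49 + 760*√7/49 ≈ 227.51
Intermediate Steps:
p = √7 ≈ 2.6458
b(n) = 1 + 2/n (b(n) = 5*(⅕) + 2/n = 1 + 2/n)
T = 5 (T = 1*5 = 5)
((b(p)² + T) + 7)² = ((((2 + √7)/(√7))² + 5) + 7)² = ((((√7/7)*(2 + √7))² + 5) + 7)² = (((√7*(2 + √7)/7)² + 5) + 7)² = (((2 + √7)²/7 + 5) + 7)² = ((5 + (2 + √7)²/7) + 7)² = (12 + (2 + √7)²/7)²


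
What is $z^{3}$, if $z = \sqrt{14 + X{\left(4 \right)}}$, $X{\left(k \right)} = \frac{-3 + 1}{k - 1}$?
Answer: $\frac{80 \sqrt{30}}{9} \approx 48.686$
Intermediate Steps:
$X{\left(k \right)} = - \frac{2}{-1 + k}$
$z = \frac{2 \sqrt{30}}{3}$ ($z = \sqrt{14 - \frac{2}{-1 + 4}} = \sqrt{14 - \frac{2}{3}} = \sqrt{\frac{40}{3}} = \frac{2 \sqrt{30}}{3} \approx 3.6515$)
$z^{3} = \left(\frac{2 \sqrt{30}}{3}\right)^{3} = \frac{80 \sqrt{30}}{9}$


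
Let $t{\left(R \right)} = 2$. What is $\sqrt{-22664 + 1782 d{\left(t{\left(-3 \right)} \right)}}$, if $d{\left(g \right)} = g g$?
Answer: $4 i \sqrt{971} \approx 124.64 i$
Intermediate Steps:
$d{\left(g \right)} = g^{2}$
$\sqrt{-22664 + 1782 d{\left(t{\left(-3 \right)} \right)}} = \sqrt{-22664 + 1782 \cdot 2^{2}} = \sqrt{-22664 + 1782 \cdot 4} = \sqrt{-22664 + 7128} = \sqrt{-15536} = 4 i \sqrt{971}$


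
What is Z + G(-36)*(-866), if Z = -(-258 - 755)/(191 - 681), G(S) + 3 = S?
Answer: 16548247/490 ≈ 33772.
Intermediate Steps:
G(S) = -3 + S
Z = -1013/490 (Z = -(-1013)/(-490) = -(-1013)*(-1)/490 = -1*1013/490 = -1013/490 ≈ -2.0673)
Z + G(-36)*(-866) = -1013/490 + (-3 - 36)*(-866) = -1013/490 - 39*(-866) = -1013/490 + 33774 = 16548247/490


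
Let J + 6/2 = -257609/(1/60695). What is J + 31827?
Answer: -15635546431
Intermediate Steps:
J = -15635578258 (J = -3 - 257609/(1/60695) = -3 - 257609/1/60695 = -3 - 257609*60695 = -3 - 15635578255 = -15635578258)
J + 31827 = -15635578258 + 31827 = -15635546431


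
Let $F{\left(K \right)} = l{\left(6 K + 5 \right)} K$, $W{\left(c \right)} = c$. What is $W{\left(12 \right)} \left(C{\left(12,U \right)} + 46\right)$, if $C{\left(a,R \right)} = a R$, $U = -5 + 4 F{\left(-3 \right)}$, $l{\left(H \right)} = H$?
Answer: $22296$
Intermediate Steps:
$F{\left(K \right)} = K \left(5 + 6 K\right)$ ($F{\left(K \right)} = \left(6 K + 5\right) K = \left(5 + 6 K\right) K = K \left(5 + 6 K\right)$)
$U = 151$ ($U = -5 + 4 \left(- 3 \left(5 + 6 \left(-3\right)\right)\right) = -5 + 4 \left(- 3 \left(5 - 18\right)\right) = -5 + 4 \left(\left(-3\right) \left(-13\right)\right) = -5 + 4 \cdot 39 = -5 + 156 = 151$)
$C{\left(a,R \right)} = R a$
$W{\left(12 \right)} \left(C{\left(12,U \right)} + 46\right) = 12 \left(151 \cdot 12 + 46\right) = 12 \left(1812 + 46\right) = 12 \cdot 1858 = 22296$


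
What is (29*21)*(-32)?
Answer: -19488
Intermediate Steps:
(29*21)*(-32) = 609*(-32) = -19488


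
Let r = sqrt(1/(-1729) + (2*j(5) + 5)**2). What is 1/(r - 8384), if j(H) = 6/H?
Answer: -5662475/47474153416 - 5*sqrt(15986334)/189896613664 ≈ -0.00011938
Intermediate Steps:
r = 16*sqrt(15986334)/8645 (r = sqrt(1/(-1729) + (2*(6/5) + 5)**2) = sqrt(-1/1729 + (2*(6*(1/5)) + 5)**2) = sqrt(-1/1729 + (2*(6/5) + 5)**2) = sqrt(-1/1729 + (12/5 + 5)**2) = sqrt(-1/1729 + (37/5)**2) = sqrt(-1/1729 + 1369/25) = sqrt(2366976/43225) = 16*sqrt(15986334)/8645 ≈ 7.4000)
1/(r - 8384) = 1/(16*sqrt(15986334)/8645 - 8384) = 1/(-8384 + 16*sqrt(15986334)/8645)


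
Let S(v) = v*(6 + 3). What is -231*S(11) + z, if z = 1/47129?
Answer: -1077793100/47129 ≈ -22869.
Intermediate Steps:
S(v) = 9*v (S(v) = v*9 = 9*v)
z = 1/47129 ≈ 2.1218e-5
-231*S(11) + z = -2079*11 + 1/47129 = -231*99 + 1/47129 = -22869 + 1/47129 = -1077793100/47129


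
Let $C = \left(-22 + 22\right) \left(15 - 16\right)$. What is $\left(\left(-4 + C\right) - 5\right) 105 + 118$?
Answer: $-827$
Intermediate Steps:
$C = 0$ ($C = 0 \left(-1\right) = 0$)
$\left(\left(-4 + C\right) - 5\right) 105 + 118 = \left(\left(-4 + 0\right) - 5\right) 105 + 118 = \left(-4 - 5\right) 105 + 118 = \left(-9\right) 105 + 118 = -945 + 118 = -827$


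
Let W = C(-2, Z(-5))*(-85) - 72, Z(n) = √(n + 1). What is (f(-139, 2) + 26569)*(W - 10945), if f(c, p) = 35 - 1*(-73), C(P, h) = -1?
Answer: -291632964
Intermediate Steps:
Z(n) = √(1 + n)
f(c, p) = 108 (f(c, p) = 35 + 73 = 108)
W = 13 (W = -1*(-85) - 72 = 85 - 72 = 13)
(f(-139, 2) + 26569)*(W - 10945) = (108 + 26569)*(13 - 10945) = 26677*(-10932) = -291632964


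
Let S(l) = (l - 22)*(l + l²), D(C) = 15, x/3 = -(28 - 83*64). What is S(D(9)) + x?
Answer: 14172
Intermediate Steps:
x = 15852 (x = 3*(-(28 - 83*64)) = 3*(-(28 - 5312)) = 3*(-1*(-5284)) = 3*5284 = 15852)
S(l) = (-22 + l)*(l + l²)
S(D(9)) + x = 15*(-22 + 15² - 21*15) + 15852 = 15*(-22 + 225 - 315) + 15852 = 15*(-112) + 15852 = -1680 + 15852 = 14172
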